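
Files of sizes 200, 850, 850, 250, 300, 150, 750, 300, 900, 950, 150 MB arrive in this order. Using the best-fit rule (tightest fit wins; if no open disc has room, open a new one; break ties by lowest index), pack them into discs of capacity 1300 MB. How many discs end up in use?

  200 → disc 1 (new)  [load 200/1300]
  850 → disc 1  [load 1050/1300]
  850 → disc 2 (new)  [load 850/1300]
  250 → disc 1  [load 1300/1300]
  300 → disc 2  [load 1150/1300]
  150 → disc 2  [load 1300/1300]
  750 → disc 3 (new)  [load 750/1300]
  300 → disc 3  [load 1050/1300]
  900 → disc 4 (new)  [load 900/1300]
  950 → disc 5 (new)  [load 950/1300]
  150 → disc 3  [load 1200/1300]
5 discs opened.

5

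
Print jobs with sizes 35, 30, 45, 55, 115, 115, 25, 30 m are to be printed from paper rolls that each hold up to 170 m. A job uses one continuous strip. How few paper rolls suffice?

3

Total = 115 + 115 + 55 + 45 + 35 + 30 + 30 + 25 = 450 m.
Lower bound: ⌈450/170⌉ = 3 paper rolls.
A packing using 3 paper rolls:
  roll 1: 115 + 55 = 170
  roll 2: 115 + 45 = 160
  roll 3: 35 + 30 + 30 + 25 = 120
This matches the lower bound, so 3 is optimal.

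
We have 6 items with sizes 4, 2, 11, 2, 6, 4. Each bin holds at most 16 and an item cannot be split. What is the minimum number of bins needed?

Total = 11 + 6 + 4 + 4 + 2 + 2 = 29.
Lower bound: ⌈29/16⌉ = 2 bins.
A packing using 2 bins:
  bin 1: 11 + 4 = 15
  bin 2: 6 + 4 + 2 + 2 = 14
This matches the lower bound, so 2 is optimal.

2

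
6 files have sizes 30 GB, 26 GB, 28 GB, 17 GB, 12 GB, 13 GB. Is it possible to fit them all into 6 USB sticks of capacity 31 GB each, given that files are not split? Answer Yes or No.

A valid assignment using 5 USB sticks:
  USB stick 1: 30 = 30
  USB stick 2: 28 = 28
  USB stick 3: 26 = 26
  USB stick 4: 17 + 13 = 30
  USB stick 5: 12 = 12
That uses only 5 ≤ 6, so 6 USB sticks are enough.

Yes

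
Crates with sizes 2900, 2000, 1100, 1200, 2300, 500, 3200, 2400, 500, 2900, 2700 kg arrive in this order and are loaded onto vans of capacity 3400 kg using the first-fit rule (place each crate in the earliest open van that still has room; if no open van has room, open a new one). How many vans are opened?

  2900 → van 1 (new)  [load 2900/3400]
  2000 → van 2 (new)  [load 2000/3400]
  1100 → van 2  [load 3100/3400]
  1200 → van 3 (new)  [load 1200/3400]
  2300 → van 4 (new)  [load 2300/3400]
  500 → van 1  [load 3400/3400]
  3200 → van 5 (new)  [load 3200/3400]
  2400 → van 6 (new)  [load 2400/3400]
  500 → van 3  [load 1700/3400]
  2900 → van 7 (new)  [load 2900/3400]
  2700 → van 8 (new)  [load 2700/3400]
8 vans opened.

8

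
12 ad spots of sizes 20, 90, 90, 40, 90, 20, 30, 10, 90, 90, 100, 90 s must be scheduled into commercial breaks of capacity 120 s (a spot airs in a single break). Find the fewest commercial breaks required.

Total = 100 + 90 + 90 + 90 + 90 + 90 + 90 + 40 + 30 + 20 + 20 + 10 = 760 s.
Lower bound: ⌈760/120⌉ = 7 commercial breaks.
A packing using 8 commercial breaks:
  break 1: 100 + 20 = 120
  break 2: 90 + 30 = 120
  break 3: 90 + 20 + 10 = 120
  break 4: 90 = 90
  break 5: 90 = 90
  break 6: 90 = 90
  break 7: 90 = 90
  break 8: 40 = 40
No arrangement into 7 commercial breaks stays within capacity, so 8 is optimal.

8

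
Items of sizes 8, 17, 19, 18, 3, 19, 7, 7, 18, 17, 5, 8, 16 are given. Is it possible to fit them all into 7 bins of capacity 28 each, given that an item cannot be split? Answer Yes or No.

Yes

A valid assignment using 7 bins:
  bin 1: 19 + 8 = 27
  bin 2: 19 + 8 = 27
  bin 3: 18 + 7 + 3 = 28
  bin 4: 18 + 7 = 25
  bin 5: 17 + 5 = 22
  bin 6: 17 = 17
  bin 7: 16 = 16
Every load is within 28, so 7 bins suffice.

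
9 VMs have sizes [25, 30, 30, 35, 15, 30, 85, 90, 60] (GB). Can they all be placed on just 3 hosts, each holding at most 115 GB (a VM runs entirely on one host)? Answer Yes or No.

No

Total = 400 GB; ⌈400/115⌉ = 4.
At least 4 hosts are required, but only 3 are allowed.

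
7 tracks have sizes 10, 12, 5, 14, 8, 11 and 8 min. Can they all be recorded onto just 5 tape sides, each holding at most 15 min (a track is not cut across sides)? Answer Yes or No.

No

Total = 68 min; ⌈68/15⌉ = 5.
6 tracks each exceed half the capacity and cannot share a side, forcing at least 6 tape sides.
At least 6 tape sides are required, but only 5 are allowed.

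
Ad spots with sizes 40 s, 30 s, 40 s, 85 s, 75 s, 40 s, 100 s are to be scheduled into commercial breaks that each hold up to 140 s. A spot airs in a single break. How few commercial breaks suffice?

4

Total = 100 + 85 + 75 + 40 + 40 + 40 + 30 = 410 s.
Lower bound: ⌈410/140⌉ = 3 commercial breaks.
A packing using 4 commercial breaks:
  break 1: 100 + 40 = 140
  break 2: 85 + 40 = 125
  break 3: 75 + 40 = 115
  break 4: 30 = 30
No arrangement into 3 commercial breaks stays within capacity, so 4 is optimal.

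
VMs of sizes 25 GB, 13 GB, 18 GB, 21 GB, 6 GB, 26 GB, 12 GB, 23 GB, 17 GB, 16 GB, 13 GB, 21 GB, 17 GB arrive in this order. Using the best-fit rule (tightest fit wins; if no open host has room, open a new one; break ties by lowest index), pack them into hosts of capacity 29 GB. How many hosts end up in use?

10

  25 → host 1 (new)  [load 25/29]
  13 → host 2 (new)  [load 13/29]
  18 → host 3 (new)  [load 18/29]
  21 → host 4 (new)  [load 21/29]
  6 → host 4  [load 27/29]
  26 → host 5 (new)  [load 26/29]
  12 → host 2  [load 25/29]
  23 → host 6 (new)  [load 23/29]
  17 → host 7 (new)  [load 17/29]
  16 → host 8 (new)  [load 16/29]
  13 → host 8  [load 29/29]
  21 → host 9 (new)  [load 21/29]
  17 → host 10 (new)  [load 17/29]
10 hosts opened.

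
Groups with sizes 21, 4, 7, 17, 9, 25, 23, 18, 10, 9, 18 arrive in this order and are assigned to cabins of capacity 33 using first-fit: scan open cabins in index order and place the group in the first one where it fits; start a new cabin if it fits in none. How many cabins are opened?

  21 → cabin 1 (new)  [load 21/33]
  4 → cabin 1  [load 25/33]
  7 → cabin 1  [load 32/33]
  17 → cabin 2 (new)  [load 17/33]
  9 → cabin 2  [load 26/33]
  25 → cabin 3 (new)  [load 25/33]
  23 → cabin 4 (new)  [load 23/33]
  18 → cabin 5 (new)  [load 18/33]
  10 → cabin 4  [load 33/33]
  9 → cabin 5  [load 27/33]
  18 → cabin 6 (new)  [load 18/33]
6 cabins opened.

6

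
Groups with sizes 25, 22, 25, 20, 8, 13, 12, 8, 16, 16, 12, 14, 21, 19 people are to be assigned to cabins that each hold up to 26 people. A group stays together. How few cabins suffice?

Total = 25 + 25 + 22 + 21 + 20 + 19 + 16 + 16 + 14 + 13 + 12 + 12 + 8 + 8 = 231 people.
Lower bound: ⌈231/26⌉ = 9 cabins.
A packing using 10 cabins:
  cabin 1: 25 = 25
  cabin 2: 25 = 25
  cabin 3: 22 = 22
  cabin 4: 21 = 21
  cabin 5: 20 = 20
  cabin 6: 19 = 19
  cabin 7: 16 + 8 = 24
  cabin 8: 16 + 8 = 24
  cabin 9: 14 + 12 = 26
  cabin 10: 13 + 12 = 25
No arrangement into 9 cabins stays within capacity, so 10 is optimal.

10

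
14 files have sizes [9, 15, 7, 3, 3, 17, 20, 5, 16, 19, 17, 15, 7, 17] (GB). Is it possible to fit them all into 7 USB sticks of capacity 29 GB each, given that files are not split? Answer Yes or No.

Total = 170 GB; ⌈170/29⌉ = 6.
8 files each exceed half the capacity and cannot share a USB stick, forcing at least 8 USB sticks.
At least 8 USB sticks are required, but only 7 are allowed.

No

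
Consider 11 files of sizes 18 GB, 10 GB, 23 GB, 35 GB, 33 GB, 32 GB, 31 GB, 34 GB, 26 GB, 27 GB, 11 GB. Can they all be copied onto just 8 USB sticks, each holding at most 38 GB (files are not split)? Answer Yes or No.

No

Total = 280 GB; ⌈280/38⌉ = 8.
The bound of 8 does not rule out 8, but exhaustive search shows no assignment into 8 USB sticks of capacity 38 GB exists — the minimum is 9.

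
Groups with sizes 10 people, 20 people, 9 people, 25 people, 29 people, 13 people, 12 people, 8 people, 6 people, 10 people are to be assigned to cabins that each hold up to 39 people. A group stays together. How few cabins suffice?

Total = 29 + 25 + 20 + 13 + 12 + 10 + 10 + 9 + 8 + 6 = 142 people.
Lower bound: ⌈142/39⌉ = 4 cabins.
A packing using 4 cabins:
  cabin 1: 29 + 10 = 39
  cabin 2: 25 + 13 = 38
  cabin 3: 20 + 12 + 6 = 38
  cabin 4: 10 + 9 + 8 = 27
This matches the lower bound, so 4 is optimal.

4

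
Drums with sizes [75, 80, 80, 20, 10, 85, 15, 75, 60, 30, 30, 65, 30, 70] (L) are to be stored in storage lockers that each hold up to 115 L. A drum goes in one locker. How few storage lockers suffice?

Total = 85 + 80 + 80 + 75 + 75 + 70 + 65 + 60 + 30 + 30 + 30 + 20 + 15 + 10 = 725 L.
Lower bound: ⌈725/115⌉ = 7 storage lockers.
Also, 8 drums each exceed 115/2 L, and no two of those can share a locker, so at least 8 storage lockers are needed.
A packing using 8 storage lockers:
  locker 1: 85 + 30 = 115
  locker 2: 80 + 30 = 110
  locker 3: 80 + 30 = 110
  locker 4: 75 + 20 + 15 = 110
  locker 5: 75 + 10 = 85
  locker 6: 70 = 70
  locker 7: 65 = 65
  locker 8: 60 = 60
This matches the lower bound, so 8 is optimal.

8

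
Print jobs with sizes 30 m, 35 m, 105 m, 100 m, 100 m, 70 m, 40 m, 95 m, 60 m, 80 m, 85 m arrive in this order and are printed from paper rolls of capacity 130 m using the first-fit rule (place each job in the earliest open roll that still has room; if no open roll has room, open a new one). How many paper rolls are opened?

8

  30 → roll 1 (new)  [load 30/130]
  35 → roll 1  [load 65/130]
  105 → roll 2 (new)  [load 105/130]
  100 → roll 3 (new)  [load 100/130]
  100 → roll 4 (new)  [load 100/130]
  70 → roll 5 (new)  [load 70/130]
  40 → roll 1  [load 105/130]
  95 → roll 6 (new)  [load 95/130]
  60 → roll 5  [load 130/130]
  80 → roll 7 (new)  [load 80/130]
  85 → roll 8 (new)  [load 85/130]
8 paper rolls opened.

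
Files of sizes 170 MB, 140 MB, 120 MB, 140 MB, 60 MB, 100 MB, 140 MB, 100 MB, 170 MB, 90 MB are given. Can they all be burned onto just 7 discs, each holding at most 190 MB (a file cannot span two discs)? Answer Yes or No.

Total = 1230 MB; ⌈1230/190⌉ = 7.
8 files each exceed half the capacity and cannot share a disc, forcing at least 8 discs.
At least 8 discs are required, but only 7 are allowed.

No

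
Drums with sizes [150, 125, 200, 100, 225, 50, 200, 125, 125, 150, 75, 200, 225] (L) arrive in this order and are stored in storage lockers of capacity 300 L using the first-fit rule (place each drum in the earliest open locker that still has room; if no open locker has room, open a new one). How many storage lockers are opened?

8

  150 → locker 1 (new)  [load 150/300]
  125 → locker 1  [load 275/300]
  200 → locker 2 (new)  [load 200/300]
  100 → locker 2  [load 300/300]
  225 → locker 3 (new)  [load 225/300]
  50 → locker 3  [load 275/300]
  200 → locker 4 (new)  [load 200/300]
  125 → locker 5 (new)  [load 125/300]
  125 → locker 5  [load 250/300]
  150 → locker 6 (new)  [load 150/300]
  75 → locker 4  [load 275/300]
  200 → locker 7 (new)  [load 200/300]
  225 → locker 8 (new)  [load 225/300]
8 storage lockers opened.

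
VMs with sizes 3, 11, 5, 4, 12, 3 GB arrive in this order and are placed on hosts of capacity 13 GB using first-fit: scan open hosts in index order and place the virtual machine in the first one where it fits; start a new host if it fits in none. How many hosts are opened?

  3 → host 1 (new)  [load 3/13]
  11 → host 2 (new)  [load 11/13]
  5 → host 1  [load 8/13]
  4 → host 1  [load 12/13]
  12 → host 3 (new)  [load 12/13]
  3 → host 4 (new)  [load 3/13]
4 hosts opened.

4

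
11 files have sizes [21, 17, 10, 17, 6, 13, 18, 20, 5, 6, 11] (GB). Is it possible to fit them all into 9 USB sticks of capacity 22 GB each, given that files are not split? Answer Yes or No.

A valid assignment using 8 USB sticks:
  USB stick 1: 21 = 21
  USB stick 2: 20 = 20
  USB stick 3: 18 = 18
  USB stick 4: 17 + 5 = 22
  USB stick 5: 17 = 17
  USB stick 6: 13 + 6 = 19
  USB stick 7: 11 + 10 = 21
  USB stick 8: 6 = 6
That uses only 8 ≤ 9, so 9 USB sticks are enough.

Yes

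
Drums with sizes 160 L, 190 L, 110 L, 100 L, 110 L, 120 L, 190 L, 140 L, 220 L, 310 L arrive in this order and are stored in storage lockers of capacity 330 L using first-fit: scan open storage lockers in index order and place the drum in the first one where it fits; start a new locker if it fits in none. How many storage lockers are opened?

6

  160 → locker 1 (new)  [load 160/330]
  190 → locker 2 (new)  [load 190/330]
  110 → locker 1  [load 270/330]
  100 → locker 2  [load 290/330]
  110 → locker 3 (new)  [load 110/330]
  120 → locker 3  [load 230/330]
  190 → locker 4 (new)  [load 190/330]
  140 → locker 4  [load 330/330]
  220 → locker 5 (new)  [load 220/330]
  310 → locker 6 (new)  [load 310/330]
6 storage lockers opened.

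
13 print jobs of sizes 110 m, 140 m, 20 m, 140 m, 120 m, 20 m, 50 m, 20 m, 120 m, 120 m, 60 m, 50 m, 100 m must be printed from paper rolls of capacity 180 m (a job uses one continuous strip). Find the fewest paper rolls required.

Total = 140 + 140 + 120 + 120 + 120 + 110 + 100 + 60 + 50 + 50 + 20 + 20 + 20 = 1070 m.
Lower bound: ⌈1070/180⌉ = 6 paper rolls.
Also, 7 print jobs each exceed 90 m, and no two of those can share a roll, so at least 7 paper rolls are needed.
A packing using 7 paper rolls:
  roll 1: 140 + 20 + 20 = 180
  roll 2: 140 + 20 = 160
  roll 3: 120 + 60 = 180
  roll 4: 120 + 50 = 170
  roll 5: 120 + 50 = 170
  roll 6: 110 = 110
  roll 7: 100 = 100
This matches the lower bound, so 7 is optimal.

7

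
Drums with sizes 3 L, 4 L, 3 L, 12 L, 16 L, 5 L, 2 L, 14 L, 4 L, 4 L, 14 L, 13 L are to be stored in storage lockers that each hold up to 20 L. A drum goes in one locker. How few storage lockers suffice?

Total = 16 + 14 + 14 + 13 + 12 + 5 + 4 + 4 + 4 + 3 + 3 + 2 = 94 L.
Lower bound: ⌈94/20⌉ = 5 storage lockers.
A packing using 5 storage lockers:
  locker 1: 16 + 4 = 20
  locker 2: 14 + 5 = 19
  locker 3: 14 + 4 + 2 = 20
  locker 4: 13 + 4 + 3 = 20
  locker 5: 12 + 3 = 15
This matches the lower bound, so 5 is optimal.

5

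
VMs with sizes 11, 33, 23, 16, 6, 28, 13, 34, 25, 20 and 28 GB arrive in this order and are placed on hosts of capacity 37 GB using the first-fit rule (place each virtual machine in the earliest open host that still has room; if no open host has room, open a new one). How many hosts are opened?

  11 → host 1 (new)  [load 11/37]
  33 → host 2 (new)  [load 33/37]
  23 → host 1  [load 34/37]
  16 → host 3 (new)  [load 16/37]
  6 → host 3  [load 22/37]
  28 → host 4 (new)  [load 28/37]
  13 → host 3  [load 35/37]
  34 → host 5 (new)  [load 34/37]
  25 → host 6 (new)  [load 25/37]
  20 → host 7 (new)  [load 20/37]
  28 → host 8 (new)  [load 28/37]
8 hosts opened.

8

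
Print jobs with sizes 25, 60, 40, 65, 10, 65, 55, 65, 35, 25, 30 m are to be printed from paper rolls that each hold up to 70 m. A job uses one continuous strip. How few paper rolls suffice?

Total = 65 + 65 + 65 + 60 + 55 + 40 + 35 + 30 + 25 + 25 + 10 = 475 m.
Lower bound: ⌈475/70⌉ = 7 paper rolls.
A packing using 8 paper rolls:
  roll 1: 65 = 65
  roll 2: 65 = 65
  roll 3: 65 = 65
  roll 4: 60 + 10 = 70
  roll 5: 55 = 55
  roll 6: 40 + 30 = 70
  roll 7: 35 + 25 = 60
  roll 8: 25 = 25
No arrangement into 7 paper rolls stays within capacity, so 8 is optimal.

8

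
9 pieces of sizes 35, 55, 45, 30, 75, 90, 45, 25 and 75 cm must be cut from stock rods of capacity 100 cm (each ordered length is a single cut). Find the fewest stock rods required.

Total = 90 + 75 + 75 + 55 + 45 + 45 + 35 + 30 + 25 = 475 cm.
Lower bound: ⌈475/100⌉ = 5 stock rods.
A packing using 6 stock rods:
  stock rod 1: 90 = 90
  stock rod 2: 75 + 25 = 100
  stock rod 3: 75 = 75
  stock rod 4: 55 + 45 = 100
  stock rod 5: 45 + 35 = 80
  stock rod 6: 30 = 30
No arrangement into 5 stock rods stays within capacity, so 6 is optimal.

6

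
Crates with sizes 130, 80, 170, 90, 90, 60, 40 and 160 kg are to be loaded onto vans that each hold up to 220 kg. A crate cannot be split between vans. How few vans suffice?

4

Total = 170 + 160 + 130 + 90 + 90 + 80 + 60 + 40 = 820 kg.
Lower bound: ⌈820/220⌉ = 4 vans.
A packing using 4 vans:
  van 1: 170 + 40 = 210
  van 2: 160 + 60 = 220
  van 3: 130 + 90 = 220
  van 4: 90 + 80 = 170
This matches the lower bound, so 4 is optimal.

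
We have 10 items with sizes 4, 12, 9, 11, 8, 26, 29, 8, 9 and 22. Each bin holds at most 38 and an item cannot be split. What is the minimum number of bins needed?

Total = 29 + 26 + 22 + 12 + 11 + 9 + 9 + 8 + 8 + 4 = 138.
Lower bound: ⌈138/38⌉ = 4 bins.
A packing using 4 bins:
  bin 1: 29 + 9 = 38
  bin 2: 26 + 12 = 38
  bin 3: 22 + 11 + 4 = 37
  bin 4: 9 + 8 + 8 = 25
This matches the lower bound, so 4 is optimal.

4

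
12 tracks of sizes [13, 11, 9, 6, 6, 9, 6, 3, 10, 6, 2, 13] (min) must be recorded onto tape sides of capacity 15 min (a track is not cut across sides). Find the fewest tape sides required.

Total = 13 + 13 + 11 + 10 + 9 + 9 + 6 + 6 + 6 + 6 + 3 + 2 = 94 min.
Lower bound: ⌈94/15⌉ = 7 tape sides.
A packing using 7 tape sides:
  side 1: 13 + 2 = 15
  side 2: 13 = 13
  side 3: 11 + 3 = 14
  side 4: 10 = 10
  side 5: 9 + 6 = 15
  side 6: 9 + 6 = 15
  side 7: 6 + 6 = 12
This matches the lower bound, so 7 is optimal.

7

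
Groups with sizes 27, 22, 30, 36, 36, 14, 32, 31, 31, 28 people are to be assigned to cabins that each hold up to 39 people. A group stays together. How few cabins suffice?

9

Total = 36 + 36 + 32 + 31 + 31 + 30 + 28 + 27 + 22 + 14 = 287 people.
Lower bound: ⌈287/39⌉ = 8 cabins.
Also, 9 groups each exceed 39/2 people, and no two of those can share a cabin, so at least 9 cabins are needed.
A packing using 9 cabins:
  cabin 1: 36 = 36
  cabin 2: 36 = 36
  cabin 3: 32 = 32
  cabin 4: 31 = 31
  cabin 5: 31 = 31
  cabin 6: 30 = 30
  cabin 7: 28 = 28
  cabin 8: 27 = 27
  cabin 9: 22 + 14 = 36
This matches the lower bound, so 9 is optimal.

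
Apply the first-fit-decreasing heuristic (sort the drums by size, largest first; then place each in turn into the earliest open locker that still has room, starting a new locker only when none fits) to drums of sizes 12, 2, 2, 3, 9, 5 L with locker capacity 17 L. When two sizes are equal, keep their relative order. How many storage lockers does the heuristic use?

2

Sorted descending: 12, 9, 5, 3, 2, 2.
  12 → locker 1 (new)  [load 12/17]
  9 → locker 2 (new)  [load 9/17]
  5 → locker 1  [load 17/17]
  3 → locker 2  [load 12/17]
  2 → locker 2  [load 14/17]
  2 → locker 2  [load 16/17]
2 storage lockers opened.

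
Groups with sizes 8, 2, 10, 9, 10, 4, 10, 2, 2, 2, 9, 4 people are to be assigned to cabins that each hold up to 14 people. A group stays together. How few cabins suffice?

Total = 10 + 10 + 10 + 9 + 9 + 8 + 4 + 4 + 2 + 2 + 2 + 2 = 72 people.
Lower bound: ⌈72/14⌉ = 6 cabins.
A packing using 6 cabins:
  cabin 1: 10 + 4 = 14
  cabin 2: 10 + 4 = 14
  cabin 3: 10 + 2 + 2 = 14
  cabin 4: 9 + 2 + 2 = 13
  cabin 5: 9 = 9
  cabin 6: 8 = 8
This matches the lower bound, so 6 is optimal.

6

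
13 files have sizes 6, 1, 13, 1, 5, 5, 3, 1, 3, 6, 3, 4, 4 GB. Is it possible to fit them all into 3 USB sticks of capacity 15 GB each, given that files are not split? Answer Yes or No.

Total = 55 GB; ⌈55/15⌉ = 4.
At least 4 USB sticks are required, but only 3 are allowed.

No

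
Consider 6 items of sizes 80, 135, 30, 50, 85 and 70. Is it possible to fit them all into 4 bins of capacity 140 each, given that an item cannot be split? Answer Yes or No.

A valid assignment using 4 bins:
  bin 1: 135 = 135
  bin 2: 85 + 50 = 135
  bin 3: 80 + 30 = 110
  bin 4: 70 = 70
Every load is within 140, so 4 bins suffice.

Yes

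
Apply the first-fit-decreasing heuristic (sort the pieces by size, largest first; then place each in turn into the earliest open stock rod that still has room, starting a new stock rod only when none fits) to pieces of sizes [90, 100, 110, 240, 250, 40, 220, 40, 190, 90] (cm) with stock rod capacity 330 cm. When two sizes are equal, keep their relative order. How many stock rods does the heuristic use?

Sorted descending: 250, 240, 220, 190, 110, 100, 90, 90, 40, 40.
  250 → stock rod 1 (new)  [load 250/330]
  240 → stock rod 2 (new)  [load 240/330]
  220 → stock rod 3 (new)  [load 220/330]
  190 → stock rod 4 (new)  [load 190/330]
  110 → stock rod 3  [load 330/330]
  100 → stock rod 4  [load 290/330]
  90 → stock rod 2  [load 330/330]
  90 → stock rod 5 (new)  [load 90/330]
  40 → stock rod 1  [load 290/330]
  40 → stock rod 1  [load 330/330]
5 stock rods opened.

5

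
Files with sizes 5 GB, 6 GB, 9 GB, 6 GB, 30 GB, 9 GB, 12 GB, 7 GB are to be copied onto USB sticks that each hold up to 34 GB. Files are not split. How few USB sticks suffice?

3

Total = 30 + 12 + 9 + 9 + 7 + 6 + 6 + 5 = 84 GB.
Lower bound: ⌈84/34⌉ = 3 USB sticks.
A packing using 3 USB sticks:
  USB stick 1: 30 = 30
  USB stick 2: 12 + 9 + 9 = 30
  USB stick 3: 7 + 6 + 6 + 5 = 24
This matches the lower bound, so 3 is optimal.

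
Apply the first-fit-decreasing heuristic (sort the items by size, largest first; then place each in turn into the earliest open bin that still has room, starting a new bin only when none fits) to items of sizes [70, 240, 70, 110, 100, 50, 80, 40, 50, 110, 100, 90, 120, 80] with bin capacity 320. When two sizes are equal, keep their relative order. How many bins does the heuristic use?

5

Sorted descending: 240, 120, 110, 110, 100, 100, 90, 80, 80, 70, 70, 50, 50, 40.
  240 → bin 1 (new)  [load 240/320]
  120 → bin 2 (new)  [load 120/320]
  110 → bin 2  [load 230/320]
  110 → bin 3 (new)  [load 110/320]
  100 → bin 3  [load 210/320]
  100 → bin 3  [load 310/320]
  90 → bin 2  [load 320/320]
  80 → bin 1  [load 320/320]
  80 → bin 4 (new)  [load 80/320]
  70 → bin 4  [load 150/320]
  70 → bin 4  [load 220/320]
  50 → bin 4  [load 270/320]
  50 → bin 4  [load 320/320]
  40 → bin 5 (new)  [load 40/320]
5 bins opened.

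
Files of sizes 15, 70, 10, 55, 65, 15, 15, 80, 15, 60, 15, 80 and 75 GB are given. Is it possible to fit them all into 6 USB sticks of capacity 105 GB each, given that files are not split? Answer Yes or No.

No

Total = 570 GB; ⌈570/105⌉ = 6.
7 files each exceed half the capacity and cannot share a USB stick, forcing at least 7 USB sticks.
At least 7 USB sticks are required, but only 6 are allowed.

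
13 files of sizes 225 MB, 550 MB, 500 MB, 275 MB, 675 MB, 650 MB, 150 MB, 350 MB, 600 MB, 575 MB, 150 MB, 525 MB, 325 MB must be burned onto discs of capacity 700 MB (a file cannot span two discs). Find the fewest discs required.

Total = 675 + 650 + 600 + 575 + 550 + 525 + 500 + 350 + 325 + 275 + 225 + 150 + 150 = 5550 MB.
Lower bound: ⌈5550/700⌉ = 8 discs.
A packing using 9 discs:
  disc 1: 675 = 675
  disc 2: 650 = 650
  disc 3: 600 = 600
  disc 4: 575 = 575
  disc 5: 550 + 150 = 700
  disc 6: 525 + 150 = 675
  disc 7: 500 = 500
  disc 8: 350 + 325 = 675
  disc 9: 275 + 225 = 500
No arrangement into 8 discs stays within capacity, so 9 is optimal.

9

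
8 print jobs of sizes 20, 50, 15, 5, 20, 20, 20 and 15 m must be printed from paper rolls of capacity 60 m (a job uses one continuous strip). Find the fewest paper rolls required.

3

Total = 50 + 20 + 20 + 20 + 20 + 15 + 15 + 5 = 165 m.
Lower bound: ⌈165/60⌉ = 3 paper rolls.
A packing using 3 paper rolls:
  roll 1: 50 + 5 = 55
  roll 2: 20 + 20 + 20 = 60
  roll 3: 20 + 15 + 15 = 50
This matches the lower bound, so 3 is optimal.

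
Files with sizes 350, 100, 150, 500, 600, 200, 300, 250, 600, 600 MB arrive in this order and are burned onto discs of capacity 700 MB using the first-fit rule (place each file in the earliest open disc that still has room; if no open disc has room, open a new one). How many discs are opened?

  350 → disc 1 (new)  [load 350/700]
  100 → disc 1  [load 450/700]
  150 → disc 1  [load 600/700]
  500 → disc 2 (new)  [load 500/700]
  600 → disc 3 (new)  [load 600/700]
  200 → disc 2  [load 700/700]
  300 → disc 4 (new)  [load 300/700]
  250 → disc 4  [load 550/700]
  600 → disc 5 (new)  [load 600/700]
  600 → disc 6 (new)  [load 600/700]
6 discs opened.

6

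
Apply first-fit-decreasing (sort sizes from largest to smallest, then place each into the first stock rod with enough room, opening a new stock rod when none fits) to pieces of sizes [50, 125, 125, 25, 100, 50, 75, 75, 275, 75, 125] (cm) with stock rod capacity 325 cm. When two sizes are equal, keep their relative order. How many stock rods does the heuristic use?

Sorted descending: 275, 125, 125, 125, 100, 75, 75, 75, 50, 50, 25.
  275 → stock rod 1 (new)  [load 275/325]
  125 → stock rod 2 (new)  [load 125/325]
  125 → stock rod 2  [load 250/325]
  125 → stock rod 3 (new)  [load 125/325]
  100 → stock rod 3  [load 225/325]
  75 → stock rod 2  [load 325/325]
  75 → stock rod 3  [load 300/325]
  75 → stock rod 4 (new)  [load 75/325]
  50 → stock rod 1  [load 325/325]
  50 → stock rod 4  [load 125/325]
  25 → stock rod 3  [load 325/325]
4 stock rods opened.

4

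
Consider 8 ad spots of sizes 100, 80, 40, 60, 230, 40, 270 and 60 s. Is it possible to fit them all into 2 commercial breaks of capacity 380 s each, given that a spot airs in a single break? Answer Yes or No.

No

Total = 880 s; ⌈880/380⌉ = 3.
At least 3 commercial breaks are required, but only 2 are allowed.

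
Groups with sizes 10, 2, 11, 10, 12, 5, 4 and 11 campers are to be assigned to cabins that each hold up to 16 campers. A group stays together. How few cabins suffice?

Total = 12 + 11 + 11 + 10 + 10 + 5 + 4 + 2 = 65 campers.
Lower bound: ⌈65/16⌉ = 5 cabins.
A packing using 5 cabins:
  cabin 1: 12 + 4 = 16
  cabin 2: 11 + 5 = 16
  cabin 3: 11 + 2 = 13
  cabin 4: 10 = 10
  cabin 5: 10 = 10
This matches the lower bound, so 5 is optimal.

5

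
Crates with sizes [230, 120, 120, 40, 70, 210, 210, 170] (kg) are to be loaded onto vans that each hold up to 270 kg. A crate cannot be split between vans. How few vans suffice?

5

Total = 230 + 210 + 210 + 170 + 120 + 120 + 70 + 40 = 1170 kg.
Lower bound: ⌈1170/270⌉ = 5 vans.
A packing using 5 vans:
  van 1: 230 + 40 = 270
  van 2: 210 = 210
  van 3: 210 = 210
  van 4: 170 + 70 = 240
  van 5: 120 + 120 = 240
This matches the lower bound, so 5 is optimal.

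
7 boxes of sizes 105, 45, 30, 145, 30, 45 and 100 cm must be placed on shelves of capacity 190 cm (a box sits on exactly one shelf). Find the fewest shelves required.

3

Total = 145 + 105 + 100 + 45 + 45 + 30 + 30 = 500 cm.
Lower bound: ⌈500/190⌉ = 3 shelves.
A packing using 3 shelves:
  shelf 1: 145 + 45 = 190
  shelf 2: 105 + 45 + 30 = 180
  shelf 3: 100 + 30 = 130
This matches the lower bound, so 3 is optimal.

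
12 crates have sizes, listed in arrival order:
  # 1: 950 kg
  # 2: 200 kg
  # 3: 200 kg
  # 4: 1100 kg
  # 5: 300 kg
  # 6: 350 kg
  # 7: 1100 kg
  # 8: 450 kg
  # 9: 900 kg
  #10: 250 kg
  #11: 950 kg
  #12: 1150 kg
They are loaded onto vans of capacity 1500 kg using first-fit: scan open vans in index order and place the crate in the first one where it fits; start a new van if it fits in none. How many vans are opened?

  950 → van 1 (new)  [load 950/1500]
  200 → van 1  [load 1150/1500]
  200 → van 1  [load 1350/1500]
  1100 → van 2 (new)  [load 1100/1500]
  300 → van 2  [load 1400/1500]
  350 → van 3 (new)  [load 350/1500]
  1100 → van 3  [load 1450/1500]
  450 → van 4 (new)  [load 450/1500]
  900 → van 4  [load 1350/1500]
  250 → van 5 (new)  [load 250/1500]
  950 → van 5  [load 1200/1500]
  1150 → van 6 (new)  [load 1150/1500]
6 vans opened.

6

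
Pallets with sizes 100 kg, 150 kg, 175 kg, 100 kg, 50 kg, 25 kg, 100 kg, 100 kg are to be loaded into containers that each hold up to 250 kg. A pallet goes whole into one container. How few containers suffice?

Total = 175 + 150 + 100 + 100 + 100 + 100 + 50 + 25 = 800 kg.
Lower bound: ⌈800/250⌉ = 4 containers.
A packing using 4 containers:
  container 1: 175 + 50 + 25 = 250
  container 2: 150 + 100 = 250
  container 3: 100 + 100 = 200
  container 4: 100 = 100
This matches the lower bound, so 4 is optimal.

4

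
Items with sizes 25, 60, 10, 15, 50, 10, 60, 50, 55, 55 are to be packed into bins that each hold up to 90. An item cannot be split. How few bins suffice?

6

Total = 60 + 60 + 55 + 55 + 50 + 50 + 25 + 15 + 10 + 10 = 390.
Lower bound: ⌈390/90⌉ = 5 bins.
Also, 6 items each exceed 45, and no two of those can share a bin, so at least 6 bins are needed.
A packing using 6 bins:
  bin 1: 60 + 25 = 85
  bin 2: 60 + 15 + 10 = 85
  bin 3: 55 + 10 = 65
  bin 4: 55 = 55
  bin 5: 50 = 50
  bin 6: 50 = 50
This matches the lower bound, so 6 is optimal.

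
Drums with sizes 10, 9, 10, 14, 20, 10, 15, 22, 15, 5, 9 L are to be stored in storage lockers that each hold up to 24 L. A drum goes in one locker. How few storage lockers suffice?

7

Total = 22 + 20 + 15 + 15 + 14 + 10 + 10 + 10 + 9 + 9 + 5 = 139 L.
Lower bound: ⌈139/24⌉ = 6 storage lockers.
A packing using 7 storage lockers:
  locker 1: 22 = 22
  locker 2: 20 = 20
  locker 3: 15 + 9 = 24
  locker 4: 15 + 9 = 24
  locker 5: 14 + 10 = 24
  locker 6: 10 + 10 = 20
  locker 7: 5 = 5
No arrangement into 6 storage lockers stays within capacity, so 7 is optimal.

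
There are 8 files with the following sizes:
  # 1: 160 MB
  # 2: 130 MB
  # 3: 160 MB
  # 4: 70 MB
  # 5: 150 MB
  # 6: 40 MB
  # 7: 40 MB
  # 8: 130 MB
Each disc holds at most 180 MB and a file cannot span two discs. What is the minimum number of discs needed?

6

Total = 160 + 160 + 150 + 130 + 130 + 70 + 40 + 40 = 880 MB.
Lower bound: ⌈880/180⌉ = 5 discs.
A packing using 6 discs:
  disc 1: 160 = 160
  disc 2: 160 = 160
  disc 3: 150 = 150
  disc 4: 130 + 40 = 170
  disc 5: 130 + 40 = 170
  disc 6: 70 = 70
No arrangement into 5 discs stays within capacity, so 6 is optimal.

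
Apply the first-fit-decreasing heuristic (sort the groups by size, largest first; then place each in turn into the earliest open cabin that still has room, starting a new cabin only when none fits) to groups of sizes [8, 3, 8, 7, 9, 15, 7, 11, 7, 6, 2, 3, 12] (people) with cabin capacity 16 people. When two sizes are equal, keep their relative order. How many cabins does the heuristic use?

Sorted descending: 15, 12, 11, 9, 8, 8, 7, 7, 7, 6, 3, 3, 2.
  15 → cabin 1 (new)  [load 15/16]
  12 → cabin 2 (new)  [load 12/16]
  11 → cabin 3 (new)  [load 11/16]
  9 → cabin 4 (new)  [load 9/16]
  8 → cabin 5 (new)  [load 8/16]
  8 → cabin 5  [load 16/16]
  7 → cabin 4  [load 16/16]
  7 → cabin 6 (new)  [load 7/16]
  7 → cabin 6  [load 14/16]
  6 → cabin 7 (new)  [load 6/16]
  3 → cabin 2  [load 15/16]
  3 → cabin 3  [load 14/16]
  2 → cabin 3  [load 16/16]
7 cabins opened.

7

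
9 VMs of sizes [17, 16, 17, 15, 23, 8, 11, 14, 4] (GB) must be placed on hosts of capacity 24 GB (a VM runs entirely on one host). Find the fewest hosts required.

Total = 23 + 17 + 17 + 16 + 15 + 14 + 11 + 8 + 4 = 125 GB.
Lower bound: ⌈125/24⌉ = 6 hosts.
A packing using 7 hosts:
  host 1: 23 = 23
  host 2: 17 + 4 = 21
  host 3: 17 = 17
  host 4: 16 + 8 = 24
  host 5: 15 = 15
  host 6: 14 = 14
  host 7: 11 = 11
No arrangement into 6 hosts stays within capacity, so 7 is optimal.

7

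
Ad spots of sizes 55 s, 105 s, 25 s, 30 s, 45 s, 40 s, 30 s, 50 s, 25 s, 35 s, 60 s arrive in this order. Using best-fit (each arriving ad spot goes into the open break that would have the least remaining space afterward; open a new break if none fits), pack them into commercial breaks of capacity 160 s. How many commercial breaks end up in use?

4

  55 → break 1 (new)  [load 55/160]
  105 → break 1  [load 160/160]
  25 → break 2 (new)  [load 25/160]
  30 → break 2  [load 55/160]
  45 → break 2  [load 100/160]
  40 → break 2  [load 140/160]
  30 → break 3 (new)  [load 30/160]
  50 → break 3  [load 80/160]
  25 → break 3  [load 105/160]
  35 → break 3  [load 140/160]
  60 → break 4 (new)  [load 60/160]
4 commercial breaks opened.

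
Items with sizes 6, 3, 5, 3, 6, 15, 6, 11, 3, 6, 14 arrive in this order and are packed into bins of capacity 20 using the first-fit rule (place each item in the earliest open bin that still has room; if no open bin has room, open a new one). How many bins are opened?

5

  6 → bin 1 (new)  [load 6/20]
  3 → bin 1  [load 9/20]
  5 → bin 1  [load 14/20]
  3 → bin 1  [load 17/20]
  6 → bin 2 (new)  [load 6/20]
  15 → bin 3 (new)  [load 15/20]
  6 → bin 2  [load 12/20]
  11 → bin 4 (new)  [load 11/20]
  3 → bin 1  [load 20/20]
  6 → bin 2  [load 18/20]
  14 → bin 5 (new)  [load 14/20]
5 bins opened.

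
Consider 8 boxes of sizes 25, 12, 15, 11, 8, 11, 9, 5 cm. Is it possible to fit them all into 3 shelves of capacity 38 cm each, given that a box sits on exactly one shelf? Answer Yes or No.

A valid assignment using 3 shelves:
  shelf 1: 25 + 12 = 37
  shelf 2: 15 + 11 + 11 = 37
  shelf 3: 9 + 8 + 5 = 22
Every load is within 38 cm, so 3 shelves suffice.

Yes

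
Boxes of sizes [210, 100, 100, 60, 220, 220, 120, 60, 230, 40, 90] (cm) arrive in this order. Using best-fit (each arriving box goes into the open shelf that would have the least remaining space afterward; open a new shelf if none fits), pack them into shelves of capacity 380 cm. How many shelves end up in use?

  210 → shelf 1 (new)  [load 210/380]
  100 → shelf 1  [load 310/380]
  100 → shelf 2 (new)  [load 100/380]
  60 → shelf 1  [load 370/380]
  220 → shelf 2  [load 320/380]
  220 → shelf 3 (new)  [load 220/380]
  120 → shelf 3  [load 340/380]
  60 → shelf 2  [load 380/380]
  230 → shelf 4 (new)  [load 230/380]
  40 → shelf 3  [load 380/380]
  90 → shelf 4  [load 320/380]
4 shelves opened.

4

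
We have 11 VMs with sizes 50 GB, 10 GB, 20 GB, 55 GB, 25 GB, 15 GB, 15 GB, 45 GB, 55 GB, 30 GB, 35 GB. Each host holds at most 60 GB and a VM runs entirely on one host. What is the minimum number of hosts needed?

Total = 55 + 55 + 50 + 45 + 35 + 30 + 25 + 20 + 15 + 15 + 10 = 355 GB.
Lower bound: ⌈355/60⌉ = 6 hosts.
A packing using 7 hosts:
  host 1: 55 = 55
  host 2: 55 = 55
  host 3: 50 + 10 = 60
  host 4: 45 + 15 = 60
  host 5: 35 + 25 = 60
  host 6: 30 + 20 = 50
  host 7: 15 = 15
No arrangement into 6 hosts stays within capacity, so 7 is optimal.

7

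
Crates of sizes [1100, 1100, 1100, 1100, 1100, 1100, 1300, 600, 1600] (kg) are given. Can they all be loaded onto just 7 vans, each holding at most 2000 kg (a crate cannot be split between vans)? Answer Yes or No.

Total = 10100 kg; ⌈10100/2000⌉ = 6.
8 crates each exceed half the capacity and cannot share a van, forcing at least 8 vans.
At least 8 vans are required, but only 7 are allowed.

No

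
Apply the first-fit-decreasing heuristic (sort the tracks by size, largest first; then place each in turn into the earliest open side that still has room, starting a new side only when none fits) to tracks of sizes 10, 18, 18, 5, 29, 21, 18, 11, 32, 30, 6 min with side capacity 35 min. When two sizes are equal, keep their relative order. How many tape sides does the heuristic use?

7

Sorted descending: 32, 30, 29, 21, 18, 18, 18, 11, 10, 6, 5.
  32 → side 1 (new)  [load 32/35]
  30 → side 2 (new)  [load 30/35]
  29 → side 3 (new)  [load 29/35]
  21 → side 4 (new)  [load 21/35]
  18 → side 5 (new)  [load 18/35]
  18 → side 6 (new)  [load 18/35]
  18 → side 7 (new)  [load 18/35]
  11 → side 4  [load 32/35]
  10 → side 5  [load 28/35]
  6 → side 3  [load 35/35]
  5 → side 2  [load 35/35]
7 tape sides opened.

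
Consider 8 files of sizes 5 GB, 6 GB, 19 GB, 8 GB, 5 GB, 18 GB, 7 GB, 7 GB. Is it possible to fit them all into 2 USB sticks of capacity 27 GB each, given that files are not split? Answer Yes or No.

No

Total = 75 GB; ⌈75/27⌉ = 3.
At least 3 USB sticks are required, but only 2 are allowed.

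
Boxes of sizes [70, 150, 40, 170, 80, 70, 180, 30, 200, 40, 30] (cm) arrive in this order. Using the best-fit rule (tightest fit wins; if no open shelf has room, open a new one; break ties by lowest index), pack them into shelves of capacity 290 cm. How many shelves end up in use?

  70 → shelf 1 (new)  [load 70/290]
  150 → shelf 1  [load 220/290]
  40 → shelf 1  [load 260/290]
  170 → shelf 2 (new)  [load 170/290]
  80 → shelf 2  [load 250/290]
  70 → shelf 3 (new)  [load 70/290]
  180 → shelf 3  [load 250/290]
  30 → shelf 1  [load 290/290]
  200 → shelf 4 (new)  [load 200/290]
  40 → shelf 2  [load 290/290]
  30 → shelf 3  [load 280/290]
4 shelves opened.

4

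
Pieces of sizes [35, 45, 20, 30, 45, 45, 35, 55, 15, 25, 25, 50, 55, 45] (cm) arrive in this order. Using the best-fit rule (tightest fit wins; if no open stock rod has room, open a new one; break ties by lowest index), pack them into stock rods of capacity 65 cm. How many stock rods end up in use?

  35 → stock rod 1 (new)  [load 35/65]
  45 → stock rod 2 (new)  [load 45/65]
  20 → stock rod 2  [load 65/65]
  30 → stock rod 1  [load 65/65]
  45 → stock rod 3 (new)  [load 45/65]
  45 → stock rod 4 (new)  [load 45/65]
  35 → stock rod 5 (new)  [load 35/65]
  55 → stock rod 6 (new)  [load 55/65]
  15 → stock rod 3  [load 60/65]
  25 → stock rod 5  [load 60/65]
  25 → stock rod 7 (new)  [load 25/65]
  50 → stock rod 8 (new)  [load 50/65]
  55 → stock rod 9 (new)  [load 55/65]
  45 → stock rod 10 (new)  [load 45/65]
10 stock rods opened.

10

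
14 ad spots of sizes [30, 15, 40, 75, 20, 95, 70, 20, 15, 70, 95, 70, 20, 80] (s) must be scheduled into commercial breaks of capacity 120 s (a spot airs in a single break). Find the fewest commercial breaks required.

7

Total = 95 + 95 + 80 + 75 + 70 + 70 + 70 + 40 + 30 + 20 + 20 + 20 + 15 + 15 = 715 s.
Lower bound: ⌈715/120⌉ = 6 commercial breaks.
Also, 7 ad spots each exceed 60 s, and no two of those can share a break, so at least 7 commercial breaks are needed.
A packing using 7 commercial breaks:
  break 1: 95 + 20 = 115
  break 2: 95 + 20 = 115
  break 3: 80 + 40 = 120
  break 4: 75 + 30 + 15 = 120
  break 5: 70 + 20 + 15 = 105
  break 6: 70 = 70
  break 7: 70 = 70
This matches the lower bound, so 7 is optimal.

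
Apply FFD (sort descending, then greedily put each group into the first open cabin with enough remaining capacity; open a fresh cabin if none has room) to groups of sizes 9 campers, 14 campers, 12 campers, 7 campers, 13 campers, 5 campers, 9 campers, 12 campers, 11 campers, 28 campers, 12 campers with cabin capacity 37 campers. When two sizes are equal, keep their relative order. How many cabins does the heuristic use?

4

Sorted descending: 28, 14, 13, 12, 12, 12, 11, 9, 9, 7, 5.
  28 → cabin 1 (new)  [load 28/37]
  14 → cabin 2 (new)  [load 14/37]
  13 → cabin 2  [load 27/37]
  12 → cabin 3 (new)  [load 12/37]
  12 → cabin 3  [load 24/37]
  12 → cabin 3  [load 36/37]
  11 → cabin 4 (new)  [load 11/37]
  9 → cabin 1  [load 37/37]
  9 → cabin 2  [load 36/37]
  7 → cabin 4  [load 18/37]
  5 → cabin 4  [load 23/37]
4 cabins opened.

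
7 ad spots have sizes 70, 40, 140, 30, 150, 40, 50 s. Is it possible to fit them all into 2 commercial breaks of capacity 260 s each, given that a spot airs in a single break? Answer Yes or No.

Yes

A valid assignment using 2 commercial breaks:
  break 1: 150 + 70 + 40 = 260
  break 2: 140 + 50 + 40 + 30 = 260
Every load is within 260 s, so 2 commercial breaks suffice.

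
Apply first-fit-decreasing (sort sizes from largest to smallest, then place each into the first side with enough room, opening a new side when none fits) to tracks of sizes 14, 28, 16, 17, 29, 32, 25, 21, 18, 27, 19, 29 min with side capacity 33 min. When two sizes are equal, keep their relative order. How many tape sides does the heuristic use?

10

Sorted descending: 32, 29, 29, 28, 27, 25, 21, 19, 18, 17, 16, 14.
  32 → side 1 (new)  [load 32/33]
  29 → side 2 (new)  [load 29/33]
  29 → side 3 (new)  [load 29/33]
  28 → side 4 (new)  [load 28/33]
  27 → side 5 (new)  [load 27/33]
  25 → side 6 (new)  [load 25/33]
  21 → side 7 (new)  [load 21/33]
  19 → side 8 (new)  [load 19/33]
  18 → side 9 (new)  [load 18/33]
  17 → side 10 (new)  [load 17/33]
  16 → side 10  [load 33/33]
  14 → side 8  [load 33/33]
10 tape sides opened.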